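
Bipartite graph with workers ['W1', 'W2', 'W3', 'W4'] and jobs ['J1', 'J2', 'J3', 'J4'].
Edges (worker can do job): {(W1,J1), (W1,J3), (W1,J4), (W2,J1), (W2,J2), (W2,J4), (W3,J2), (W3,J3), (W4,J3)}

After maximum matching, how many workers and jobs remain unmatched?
Unmatched: 0 workers, 0 jobs

Maximum matching size: 4
Workers: 4 total, 4 matched, 0 unmatched
Jobs: 4 total, 4 matched, 0 unmatched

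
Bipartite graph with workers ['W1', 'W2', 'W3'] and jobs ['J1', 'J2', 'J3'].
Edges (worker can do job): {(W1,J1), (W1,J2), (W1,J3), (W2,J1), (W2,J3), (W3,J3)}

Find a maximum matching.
Matching: {(W1,J2), (W2,J1), (W3,J3)}

Maximum matching (size 3):
  W1 → J2
  W2 → J1
  W3 → J3

Each worker is assigned to at most one job, and each job to at most one worker.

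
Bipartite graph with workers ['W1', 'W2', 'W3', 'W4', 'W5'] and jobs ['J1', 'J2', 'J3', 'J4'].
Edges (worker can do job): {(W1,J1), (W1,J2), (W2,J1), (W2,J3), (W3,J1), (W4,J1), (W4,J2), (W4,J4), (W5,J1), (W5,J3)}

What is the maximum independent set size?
Maximum independent set = 5

By König's theorem:
- Min vertex cover = Max matching = 4
- Max independent set = Total vertices - Min vertex cover
- Max independent set = 9 - 4 = 5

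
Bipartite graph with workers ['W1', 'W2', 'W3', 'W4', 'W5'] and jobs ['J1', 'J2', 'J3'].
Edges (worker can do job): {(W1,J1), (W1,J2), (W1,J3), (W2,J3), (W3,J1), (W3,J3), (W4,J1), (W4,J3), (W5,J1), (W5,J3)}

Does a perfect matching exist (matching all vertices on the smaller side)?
Yes, perfect matching exists (size 3)

Perfect matching: {(W1,J2), (W3,J1), (W5,J3)}
All 3 vertices on the smaller side are matched.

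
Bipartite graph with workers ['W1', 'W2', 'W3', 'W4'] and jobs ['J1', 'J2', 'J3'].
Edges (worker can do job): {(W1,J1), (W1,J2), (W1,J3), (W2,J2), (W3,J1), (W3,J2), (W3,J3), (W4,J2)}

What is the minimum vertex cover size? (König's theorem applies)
Minimum vertex cover size = 3

By König's theorem: in bipartite graphs,
min vertex cover = max matching = 3

Maximum matching has size 3, so minimum vertex cover also has size 3.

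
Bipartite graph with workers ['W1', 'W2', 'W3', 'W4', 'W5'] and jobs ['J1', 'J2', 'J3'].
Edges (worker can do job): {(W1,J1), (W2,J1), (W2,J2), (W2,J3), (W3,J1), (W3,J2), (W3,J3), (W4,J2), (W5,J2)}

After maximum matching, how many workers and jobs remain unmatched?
Unmatched: 2 workers, 0 jobs

Maximum matching size: 3
Workers: 5 total, 3 matched, 2 unmatched
Jobs: 3 total, 3 matched, 0 unmatched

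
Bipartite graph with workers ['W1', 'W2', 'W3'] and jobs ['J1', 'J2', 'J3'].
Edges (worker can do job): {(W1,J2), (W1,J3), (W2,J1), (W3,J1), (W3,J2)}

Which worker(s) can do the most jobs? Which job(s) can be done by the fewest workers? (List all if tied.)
Most versatile: W1, W3 (2 jobs); Least covered: J3 (1 workers)

Worker degrees (jobs they can do): W1:2, W2:1, W3:2
Job degrees (workers who can do it): J1:2, J2:2, J3:1

Maximum worker degree is 2, achieved by: W1, W3
Minimum job degree is 1, achieved by: J3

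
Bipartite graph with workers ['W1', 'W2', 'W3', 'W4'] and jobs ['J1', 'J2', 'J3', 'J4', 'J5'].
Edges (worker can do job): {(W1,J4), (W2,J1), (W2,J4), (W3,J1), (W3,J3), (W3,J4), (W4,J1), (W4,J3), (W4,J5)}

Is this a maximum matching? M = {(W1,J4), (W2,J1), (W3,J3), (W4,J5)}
Yes, size 4 is maximum

Proposed matching has size 4.
Maximum matching size for this graph: 4.

This is a maximum matching.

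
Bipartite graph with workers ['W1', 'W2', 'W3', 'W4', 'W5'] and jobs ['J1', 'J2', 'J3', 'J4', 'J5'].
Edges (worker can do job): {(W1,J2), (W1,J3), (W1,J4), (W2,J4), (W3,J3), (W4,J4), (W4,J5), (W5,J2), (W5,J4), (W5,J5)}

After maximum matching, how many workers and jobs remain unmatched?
Unmatched: 1 workers, 1 jobs

Maximum matching size: 4
Workers: 5 total, 4 matched, 1 unmatched
Jobs: 5 total, 4 matched, 1 unmatched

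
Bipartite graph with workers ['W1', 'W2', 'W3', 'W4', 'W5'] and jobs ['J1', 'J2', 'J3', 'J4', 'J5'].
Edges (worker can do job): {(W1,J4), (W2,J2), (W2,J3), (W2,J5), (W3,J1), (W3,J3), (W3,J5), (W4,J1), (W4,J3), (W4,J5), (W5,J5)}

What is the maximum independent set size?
Maximum independent set = 5

By König's theorem:
- Min vertex cover = Max matching = 5
- Max independent set = Total vertices - Min vertex cover
- Max independent set = 10 - 5 = 5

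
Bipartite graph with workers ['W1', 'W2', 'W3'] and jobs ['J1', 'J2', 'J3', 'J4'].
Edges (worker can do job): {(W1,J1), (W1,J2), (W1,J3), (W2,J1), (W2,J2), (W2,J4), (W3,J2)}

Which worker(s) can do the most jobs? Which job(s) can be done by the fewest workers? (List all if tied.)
Most versatile: W1, W2 (3 jobs); Least covered: J3, J4 (1 workers)

Worker degrees (jobs they can do): W1:3, W2:3, W3:1
Job degrees (workers who can do it): J1:2, J2:3, J3:1, J4:1

Maximum worker degree is 3, achieved by: W1, W2
Minimum job degree is 1, achieved by: J3, J4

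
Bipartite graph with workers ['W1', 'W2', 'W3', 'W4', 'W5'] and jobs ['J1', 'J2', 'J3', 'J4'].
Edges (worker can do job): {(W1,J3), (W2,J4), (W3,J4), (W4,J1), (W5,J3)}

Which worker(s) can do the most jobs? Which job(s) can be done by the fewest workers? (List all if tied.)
Most versatile: W1, W2, W3, W4, W5 (1 jobs); Least covered: J2 (0 workers)

Worker degrees (jobs they can do): W1:1, W2:1, W3:1, W4:1, W5:1
Job degrees (workers who can do it): J1:1, J2:0, J3:2, J4:2

Maximum worker degree is 1, achieved by: W1, W2, W3, W4, W5
Minimum job degree is 0, achieved by: J2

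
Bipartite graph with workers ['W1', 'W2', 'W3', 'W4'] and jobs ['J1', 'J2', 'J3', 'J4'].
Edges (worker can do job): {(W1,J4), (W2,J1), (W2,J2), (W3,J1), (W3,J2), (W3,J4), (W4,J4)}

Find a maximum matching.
Matching: {(W2,J1), (W3,J2), (W4,J4)}

Maximum matching (size 3):
  W2 → J1
  W3 → J2
  W4 → J4

Each worker is assigned to at most one job, and each job to at most one worker.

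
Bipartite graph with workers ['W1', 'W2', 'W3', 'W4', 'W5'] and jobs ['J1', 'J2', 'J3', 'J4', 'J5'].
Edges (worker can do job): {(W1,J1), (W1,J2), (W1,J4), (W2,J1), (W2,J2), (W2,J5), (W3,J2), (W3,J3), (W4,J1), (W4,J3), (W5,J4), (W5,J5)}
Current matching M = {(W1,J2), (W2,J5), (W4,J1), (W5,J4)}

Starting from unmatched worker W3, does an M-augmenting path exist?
Yes: W3 → J3

An M-augmenting path alternates non-matching / matching edges, starting and ending at unmatched vertices.
Path: W3 → J3
(J3 is unmatched in M, so the path is augmenting.)
Flipping edges along this path would increase |M| from 4 to 5.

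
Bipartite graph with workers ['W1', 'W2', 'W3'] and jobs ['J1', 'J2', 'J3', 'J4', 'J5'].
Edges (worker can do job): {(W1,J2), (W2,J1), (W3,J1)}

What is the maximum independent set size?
Maximum independent set = 6

By König's theorem:
- Min vertex cover = Max matching = 2
- Max independent set = Total vertices - Min vertex cover
- Max independent set = 8 - 2 = 6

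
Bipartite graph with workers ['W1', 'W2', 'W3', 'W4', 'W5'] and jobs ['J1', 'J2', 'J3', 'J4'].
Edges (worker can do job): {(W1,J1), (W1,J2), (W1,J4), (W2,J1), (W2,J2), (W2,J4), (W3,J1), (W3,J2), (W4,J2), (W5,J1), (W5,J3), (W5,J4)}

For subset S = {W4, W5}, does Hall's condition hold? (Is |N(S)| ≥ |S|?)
Yes: |N(S)| = 4, |S| = 2

Subset S = {W4, W5}
Neighbors N(S) = {J1, J2, J3, J4}

|N(S)| = 4, |S| = 2
Hall's condition: |N(S)| ≥ |S| is satisfied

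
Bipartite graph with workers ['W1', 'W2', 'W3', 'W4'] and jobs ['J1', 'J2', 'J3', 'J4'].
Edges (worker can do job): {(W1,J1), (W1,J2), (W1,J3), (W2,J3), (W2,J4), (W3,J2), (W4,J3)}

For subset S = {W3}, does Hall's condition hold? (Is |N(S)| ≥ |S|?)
Yes: |N(S)| = 1, |S| = 1

Subset S = {W3}
Neighbors N(S) = {J2}

|N(S)| = 1, |S| = 1
Hall's condition: |N(S)| ≥ |S| is satisfied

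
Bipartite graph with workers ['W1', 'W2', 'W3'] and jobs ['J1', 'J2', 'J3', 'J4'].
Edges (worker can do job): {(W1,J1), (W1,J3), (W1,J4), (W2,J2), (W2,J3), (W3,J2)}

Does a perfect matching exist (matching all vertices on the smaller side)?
Yes, perfect matching exists (size 3)

Perfect matching: {(W1,J4), (W2,J3), (W3,J2)}
All 3 vertices on the smaller side are matched.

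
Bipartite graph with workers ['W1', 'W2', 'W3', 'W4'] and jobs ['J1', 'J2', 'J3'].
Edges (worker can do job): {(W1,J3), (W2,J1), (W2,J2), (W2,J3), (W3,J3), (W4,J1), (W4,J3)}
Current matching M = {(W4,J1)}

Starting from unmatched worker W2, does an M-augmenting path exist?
Yes: W2 → J2

An M-augmenting path alternates non-matching / matching edges, starting and ending at unmatched vertices.
Path: W2 → J2
(J2 is unmatched in M, so the path is augmenting.)
Flipping edges along this path would increase |M| from 1 to 2.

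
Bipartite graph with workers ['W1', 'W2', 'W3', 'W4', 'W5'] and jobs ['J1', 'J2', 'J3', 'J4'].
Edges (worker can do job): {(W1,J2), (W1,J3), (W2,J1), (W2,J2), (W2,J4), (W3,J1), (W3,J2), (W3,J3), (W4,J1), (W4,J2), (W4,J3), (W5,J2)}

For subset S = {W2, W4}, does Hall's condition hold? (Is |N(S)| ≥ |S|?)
Yes: |N(S)| = 4, |S| = 2

Subset S = {W2, W4}
Neighbors N(S) = {J1, J2, J3, J4}

|N(S)| = 4, |S| = 2
Hall's condition: |N(S)| ≥ |S| is satisfied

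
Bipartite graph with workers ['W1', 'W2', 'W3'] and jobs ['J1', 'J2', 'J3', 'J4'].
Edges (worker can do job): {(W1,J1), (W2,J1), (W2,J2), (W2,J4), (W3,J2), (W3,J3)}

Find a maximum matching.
Matching: {(W1,J1), (W2,J4), (W3,J3)}

Maximum matching (size 3):
  W1 → J1
  W2 → J4
  W3 → J3

Each worker is assigned to at most one job, and each job to at most one worker.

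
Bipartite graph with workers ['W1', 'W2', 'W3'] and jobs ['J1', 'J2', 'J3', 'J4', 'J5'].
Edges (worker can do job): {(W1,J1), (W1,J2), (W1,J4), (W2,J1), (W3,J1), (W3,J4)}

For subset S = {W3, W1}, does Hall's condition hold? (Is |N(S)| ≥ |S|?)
Yes: |N(S)| = 3, |S| = 2

Subset S = {W3, W1}
Neighbors N(S) = {J1, J2, J4}

|N(S)| = 3, |S| = 2
Hall's condition: |N(S)| ≥ |S| is satisfied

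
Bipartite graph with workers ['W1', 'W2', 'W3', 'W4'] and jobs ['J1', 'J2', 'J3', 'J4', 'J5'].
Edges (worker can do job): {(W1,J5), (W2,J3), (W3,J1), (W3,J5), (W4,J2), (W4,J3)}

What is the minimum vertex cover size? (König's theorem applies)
Minimum vertex cover size = 4

By König's theorem: in bipartite graphs,
min vertex cover = max matching = 4

Maximum matching has size 4, so minimum vertex cover also has size 4.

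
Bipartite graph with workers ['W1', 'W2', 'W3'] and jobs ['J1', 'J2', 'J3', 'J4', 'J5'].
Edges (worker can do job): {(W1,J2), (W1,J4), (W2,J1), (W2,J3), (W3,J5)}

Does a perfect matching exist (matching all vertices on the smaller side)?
Yes, perfect matching exists (size 3)

Perfect matching: {(W1,J2), (W2,J1), (W3,J5)}
All 3 vertices on the smaller side are matched.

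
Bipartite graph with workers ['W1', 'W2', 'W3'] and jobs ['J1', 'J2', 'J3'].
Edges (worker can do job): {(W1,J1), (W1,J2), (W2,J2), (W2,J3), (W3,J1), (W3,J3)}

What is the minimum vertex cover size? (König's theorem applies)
Minimum vertex cover size = 3

By König's theorem: in bipartite graphs,
min vertex cover = max matching = 3

Maximum matching has size 3, so minimum vertex cover also has size 3.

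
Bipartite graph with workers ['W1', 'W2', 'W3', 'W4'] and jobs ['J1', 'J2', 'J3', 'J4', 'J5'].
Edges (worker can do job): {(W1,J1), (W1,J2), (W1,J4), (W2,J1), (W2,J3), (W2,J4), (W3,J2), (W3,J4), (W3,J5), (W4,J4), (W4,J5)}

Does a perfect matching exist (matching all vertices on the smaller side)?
Yes, perfect matching exists (size 4)

Perfect matching: {(W1,J2), (W2,J3), (W3,J5), (W4,J4)}
All 4 vertices on the smaller side are matched.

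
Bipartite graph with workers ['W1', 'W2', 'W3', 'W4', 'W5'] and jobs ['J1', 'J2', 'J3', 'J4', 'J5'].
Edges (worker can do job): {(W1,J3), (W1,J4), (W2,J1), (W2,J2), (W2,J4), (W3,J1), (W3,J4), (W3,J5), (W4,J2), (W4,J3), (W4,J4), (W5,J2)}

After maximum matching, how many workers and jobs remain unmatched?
Unmatched: 0 workers, 0 jobs

Maximum matching size: 5
Workers: 5 total, 5 matched, 0 unmatched
Jobs: 5 total, 5 matched, 0 unmatched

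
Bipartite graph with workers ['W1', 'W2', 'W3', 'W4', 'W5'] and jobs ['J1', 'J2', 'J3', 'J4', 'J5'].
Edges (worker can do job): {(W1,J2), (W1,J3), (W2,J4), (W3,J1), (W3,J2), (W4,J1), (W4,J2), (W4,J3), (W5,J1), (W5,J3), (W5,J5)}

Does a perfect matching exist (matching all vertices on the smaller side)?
Yes, perfect matching exists (size 5)

Perfect matching: {(W1,J3), (W2,J4), (W3,J2), (W4,J1), (W5,J5)}
All 5 vertices on the smaller side are matched.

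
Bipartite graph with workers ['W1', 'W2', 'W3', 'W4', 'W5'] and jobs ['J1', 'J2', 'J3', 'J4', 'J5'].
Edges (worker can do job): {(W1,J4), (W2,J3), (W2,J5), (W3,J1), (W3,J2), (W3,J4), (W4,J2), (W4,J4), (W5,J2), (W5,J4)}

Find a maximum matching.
Matching: {(W2,J3), (W3,J1), (W4,J4), (W5,J2)}

Maximum matching (size 4):
  W2 → J3
  W3 → J1
  W4 → J4
  W5 → J2

Each worker is assigned to at most one job, and each job to at most one worker.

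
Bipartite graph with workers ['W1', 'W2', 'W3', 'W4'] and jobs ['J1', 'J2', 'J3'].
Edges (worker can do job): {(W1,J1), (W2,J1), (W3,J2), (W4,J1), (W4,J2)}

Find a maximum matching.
Matching: {(W1,J1), (W4,J2)}

Maximum matching (size 2):
  W1 → J1
  W4 → J2

Each worker is assigned to at most one job, and each job to at most one worker.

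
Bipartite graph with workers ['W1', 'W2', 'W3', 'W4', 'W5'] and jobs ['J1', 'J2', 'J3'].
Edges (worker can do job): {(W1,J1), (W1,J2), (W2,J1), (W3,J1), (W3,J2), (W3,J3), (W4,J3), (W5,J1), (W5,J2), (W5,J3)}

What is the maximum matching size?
Maximum matching size = 3

Maximum matching: {(W3,J2), (W4,J3), (W5,J1)}
Size: 3

This assigns 3 workers to 3 distinct jobs.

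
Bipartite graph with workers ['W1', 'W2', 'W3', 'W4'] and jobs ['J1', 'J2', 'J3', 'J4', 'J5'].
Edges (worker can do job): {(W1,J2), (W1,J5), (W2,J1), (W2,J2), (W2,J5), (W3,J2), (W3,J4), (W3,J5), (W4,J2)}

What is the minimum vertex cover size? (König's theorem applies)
Minimum vertex cover size = 4

By König's theorem: in bipartite graphs,
min vertex cover = max matching = 4

Maximum matching has size 4, so minimum vertex cover also has size 4.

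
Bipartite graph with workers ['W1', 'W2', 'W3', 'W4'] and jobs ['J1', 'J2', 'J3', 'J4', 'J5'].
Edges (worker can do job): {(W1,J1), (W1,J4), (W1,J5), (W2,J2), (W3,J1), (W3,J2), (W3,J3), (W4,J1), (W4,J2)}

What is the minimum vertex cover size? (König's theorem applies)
Minimum vertex cover size = 4

By König's theorem: in bipartite graphs,
min vertex cover = max matching = 4

Maximum matching has size 4, so minimum vertex cover also has size 4.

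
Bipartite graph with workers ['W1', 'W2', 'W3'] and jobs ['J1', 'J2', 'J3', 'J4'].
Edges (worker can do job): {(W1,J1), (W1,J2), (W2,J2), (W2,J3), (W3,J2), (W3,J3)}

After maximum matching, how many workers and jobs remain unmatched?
Unmatched: 0 workers, 1 jobs

Maximum matching size: 3
Workers: 3 total, 3 matched, 0 unmatched
Jobs: 4 total, 3 matched, 1 unmatched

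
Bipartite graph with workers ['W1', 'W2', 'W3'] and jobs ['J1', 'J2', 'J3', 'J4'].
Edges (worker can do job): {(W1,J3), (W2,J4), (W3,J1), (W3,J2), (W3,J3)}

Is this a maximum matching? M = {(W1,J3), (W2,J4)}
No, size 2 is not maximum

Proposed matching has size 2.
Maximum matching size for this graph: 3.

This is NOT maximum - can be improved to size 3.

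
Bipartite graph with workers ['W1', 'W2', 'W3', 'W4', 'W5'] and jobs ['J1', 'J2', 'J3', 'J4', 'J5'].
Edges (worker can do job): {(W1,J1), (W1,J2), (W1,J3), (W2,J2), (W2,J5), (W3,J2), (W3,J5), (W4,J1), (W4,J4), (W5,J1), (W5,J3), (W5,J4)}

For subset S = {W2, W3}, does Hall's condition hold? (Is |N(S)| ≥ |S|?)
Yes: |N(S)| = 2, |S| = 2

Subset S = {W2, W3}
Neighbors N(S) = {J2, J5}

|N(S)| = 2, |S| = 2
Hall's condition: |N(S)| ≥ |S| is satisfied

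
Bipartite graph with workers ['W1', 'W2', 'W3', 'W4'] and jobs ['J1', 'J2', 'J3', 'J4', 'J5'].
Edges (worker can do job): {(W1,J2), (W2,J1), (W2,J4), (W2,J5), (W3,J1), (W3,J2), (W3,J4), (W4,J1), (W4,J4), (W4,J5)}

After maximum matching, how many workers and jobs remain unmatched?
Unmatched: 0 workers, 1 jobs

Maximum matching size: 4
Workers: 4 total, 4 matched, 0 unmatched
Jobs: 5 total, 4 matched, 1 unmatched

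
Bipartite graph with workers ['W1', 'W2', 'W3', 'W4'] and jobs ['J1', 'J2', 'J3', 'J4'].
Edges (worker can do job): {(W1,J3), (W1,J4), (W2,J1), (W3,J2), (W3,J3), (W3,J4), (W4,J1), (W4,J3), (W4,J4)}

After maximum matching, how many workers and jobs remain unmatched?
Unmatched: 0 workers, 0 jobs

Maximum matching size: 4
Workers: 4 total, 4 matched, 0 unmatched
Jobs: 4 total, 4 matched, 0 unmatched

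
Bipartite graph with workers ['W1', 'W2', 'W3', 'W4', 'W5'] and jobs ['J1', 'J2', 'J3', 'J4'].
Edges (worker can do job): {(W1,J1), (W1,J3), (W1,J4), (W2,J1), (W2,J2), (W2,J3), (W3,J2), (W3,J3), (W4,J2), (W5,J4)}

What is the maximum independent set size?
Maximum independent set = 5

By König's theorem:
- Min vertex cover = Max matching = 4
- Max independent set = Total vertices - Min vertex cover
- Max independent set = 9 - 4 = 5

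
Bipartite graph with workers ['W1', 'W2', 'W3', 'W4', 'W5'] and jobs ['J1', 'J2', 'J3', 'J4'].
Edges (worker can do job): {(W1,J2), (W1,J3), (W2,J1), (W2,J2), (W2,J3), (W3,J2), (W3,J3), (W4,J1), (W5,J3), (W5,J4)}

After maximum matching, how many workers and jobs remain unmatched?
Unmatched: 1 workers, 0 jobs

Maximum matching size: 4
Workers: 5 total, 4 matched, 1 unmatched
Jobs: 4 total, 4 matched, 0 unmatched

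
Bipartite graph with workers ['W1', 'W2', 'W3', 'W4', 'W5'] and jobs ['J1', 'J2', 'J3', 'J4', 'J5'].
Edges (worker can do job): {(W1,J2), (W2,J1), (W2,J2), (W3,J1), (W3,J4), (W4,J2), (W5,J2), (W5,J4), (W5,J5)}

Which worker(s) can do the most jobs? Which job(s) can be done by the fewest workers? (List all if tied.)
Most versatile: W5 (3 jobs); Least covered: J3 (0 workers)

Worker degrees (jobs they can do): W1:1, W2:2, W3:2, W4:1, W5:3
Job degrees (workers who can do it): J1:2, J2:4, J3:0, J4:2, J5:1

Maximum worker degree is 3, achieved by: W5
Minimum job degree is 0, achieved by: J3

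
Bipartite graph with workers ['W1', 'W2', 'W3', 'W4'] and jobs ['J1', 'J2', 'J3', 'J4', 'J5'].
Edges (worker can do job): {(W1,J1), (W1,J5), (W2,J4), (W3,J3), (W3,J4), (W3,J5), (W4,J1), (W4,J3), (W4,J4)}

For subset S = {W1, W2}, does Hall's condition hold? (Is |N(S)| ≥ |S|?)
Yes: |N(S)| = 3, |S| = 2

Subset S = {W1, W2}
Neighbors N(S) = {J1, J4, J5}

|N(S)| = 3, |S| = 2
Hall's condition: |N(S)| ≥ |S| is satisfied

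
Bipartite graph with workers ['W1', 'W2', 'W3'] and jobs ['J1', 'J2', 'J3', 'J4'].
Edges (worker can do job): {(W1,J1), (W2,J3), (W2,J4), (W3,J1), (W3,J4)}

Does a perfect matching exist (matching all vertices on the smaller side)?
Yes, perfect matching exists (size 3)

Perfect matching: {(W1,J1), (W2,J3), (W3,J4)}
All 3 vertices on the smaller side are matched.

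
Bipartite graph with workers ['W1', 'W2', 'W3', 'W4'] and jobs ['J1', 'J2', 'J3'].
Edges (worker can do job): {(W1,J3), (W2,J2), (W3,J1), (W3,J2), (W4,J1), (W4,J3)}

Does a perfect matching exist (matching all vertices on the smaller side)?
Yes, perfect matching exists (size 3)

Perfect matching: {(W1,J3), (W3,J2), (W4,J1)}
All 3 vertices on the smaller side are matched.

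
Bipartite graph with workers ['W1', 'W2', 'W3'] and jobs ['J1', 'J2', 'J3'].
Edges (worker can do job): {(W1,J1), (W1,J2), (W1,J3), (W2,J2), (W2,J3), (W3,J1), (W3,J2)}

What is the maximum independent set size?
Maximum independent set = 3

By König's theorem:
- Min vertex cover = Max matching = 3
- Max independent set = Total vertices - Min vertex cover
- Max independent set = 6 - 3 = 3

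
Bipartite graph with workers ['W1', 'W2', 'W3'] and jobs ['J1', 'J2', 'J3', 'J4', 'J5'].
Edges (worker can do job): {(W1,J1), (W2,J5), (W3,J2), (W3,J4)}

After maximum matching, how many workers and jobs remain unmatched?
Unmatched: 0 workers, 2 jobs

Maximum matching size: 3
Workers: 3 total, 3 matched, 0 unmatched
Jobs: 5 total, 3 matched, 2 unmatched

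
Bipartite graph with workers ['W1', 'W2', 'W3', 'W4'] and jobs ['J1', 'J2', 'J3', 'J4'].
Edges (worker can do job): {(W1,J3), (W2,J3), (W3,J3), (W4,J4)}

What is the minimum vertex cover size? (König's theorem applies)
Minimum vertex cover size = 2

By König's theorem: in bipartite graphs,
min vertex cover = max matching = 2

Maximum matching has size 2, so minimum vertex cover also has size 2.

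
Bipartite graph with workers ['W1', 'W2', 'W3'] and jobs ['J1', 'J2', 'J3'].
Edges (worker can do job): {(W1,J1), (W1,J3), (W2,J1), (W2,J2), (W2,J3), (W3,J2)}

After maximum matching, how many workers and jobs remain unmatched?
Unmatched: 0 workers, 0 jobs

Maximum matching size: 3
Workers: 3 total, 3 matched, 0 unmatched
Jobs: 3 total, 3 matched, 0 unmatched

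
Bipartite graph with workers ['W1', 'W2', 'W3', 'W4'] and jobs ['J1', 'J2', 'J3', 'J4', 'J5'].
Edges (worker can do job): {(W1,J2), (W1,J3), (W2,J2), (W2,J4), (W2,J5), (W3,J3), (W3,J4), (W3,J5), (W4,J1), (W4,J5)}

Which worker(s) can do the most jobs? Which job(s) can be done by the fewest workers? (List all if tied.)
Most versatile: W2, W3 (3 jobs); Least covered: J1 (1 workers)

Worker degrees (jobs they can do): W1:2, W2:3, W3:3, W4:2
Job degrees (workers who can do it): J1:1, J2:2, J3:2, J4:2, J5:3

Maximum worker degree is 3, achieved by: W2, W3
Minimum job degree is 1, achieved by: J1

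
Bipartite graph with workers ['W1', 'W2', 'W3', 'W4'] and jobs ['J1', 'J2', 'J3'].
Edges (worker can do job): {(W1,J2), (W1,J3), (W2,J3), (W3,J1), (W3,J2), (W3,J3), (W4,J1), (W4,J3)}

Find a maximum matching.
Matching: {(W1,J3), (W3,J2), (W4,J1)}

Maximum matching (size 3):
  W1 → J3
  W3 → J2
  W4 → J1

Each worker is assigned to at most one job, and each job to at most one worker.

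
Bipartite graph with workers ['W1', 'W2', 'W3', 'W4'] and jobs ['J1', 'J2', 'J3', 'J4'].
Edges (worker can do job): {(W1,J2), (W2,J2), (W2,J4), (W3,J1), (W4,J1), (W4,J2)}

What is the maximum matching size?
Maximum matching size = 3

Maximum matching: {(W1,J2), (W2,J4), (W4,J1)}
Size: 3

This assigns 3 workers to 3 distinct jobs.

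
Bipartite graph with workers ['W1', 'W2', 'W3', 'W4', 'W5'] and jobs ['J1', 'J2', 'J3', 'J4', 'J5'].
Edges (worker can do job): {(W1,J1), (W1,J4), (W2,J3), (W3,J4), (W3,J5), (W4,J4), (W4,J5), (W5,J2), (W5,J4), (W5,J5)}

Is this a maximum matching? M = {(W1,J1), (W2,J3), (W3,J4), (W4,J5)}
No, size 4 is not maximum

Proposed matching has size 4.
Maximum matching size for this graph: 5.

This is NOT maximum - can be improved to size 5.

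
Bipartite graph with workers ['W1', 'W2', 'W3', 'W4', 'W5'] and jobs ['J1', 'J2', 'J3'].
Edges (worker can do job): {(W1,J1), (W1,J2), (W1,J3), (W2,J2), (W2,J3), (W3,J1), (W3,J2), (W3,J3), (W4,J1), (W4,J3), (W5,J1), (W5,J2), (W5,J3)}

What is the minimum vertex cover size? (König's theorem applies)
Minimum vertex cover size = 3

By König's theorem: in bipartite graphs,
min vertex cover = max matching = 3

Maximum matching has size 3, so minimum vertex cover also has size 3.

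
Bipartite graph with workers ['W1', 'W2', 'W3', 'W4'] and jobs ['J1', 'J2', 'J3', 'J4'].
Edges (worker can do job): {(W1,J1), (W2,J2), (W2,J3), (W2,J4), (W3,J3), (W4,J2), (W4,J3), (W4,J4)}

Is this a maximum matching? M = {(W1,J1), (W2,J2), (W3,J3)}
No, size 3 is not maximum

Proposed matching has size 3.
Maximum matching size for this graph: 4.

This is NOT maximum - can be improved to size 4.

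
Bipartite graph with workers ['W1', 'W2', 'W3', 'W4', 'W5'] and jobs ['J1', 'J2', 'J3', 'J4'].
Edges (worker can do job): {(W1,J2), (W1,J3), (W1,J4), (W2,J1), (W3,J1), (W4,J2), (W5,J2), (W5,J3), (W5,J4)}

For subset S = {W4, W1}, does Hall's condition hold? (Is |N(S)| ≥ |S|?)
Yes: |N(S)| = 3, |S| = 2

Subset S = {W4, W1}
Neighbors N(S) = {J2, J3, J4}

|N(S)| = 3, |S| = 2
Hall's condition: |N(S)| ≥ |S| is satisfied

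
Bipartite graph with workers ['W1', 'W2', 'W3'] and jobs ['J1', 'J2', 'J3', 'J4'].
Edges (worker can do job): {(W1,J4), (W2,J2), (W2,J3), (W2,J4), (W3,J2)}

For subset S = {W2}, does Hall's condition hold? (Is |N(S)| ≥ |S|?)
Yes: |N(S)| = 3, |S| = 1

Subset S = {W2}
Neighbors N(S) = {J2, J3, J4}

|N(S)| = 3, |S| = 1
Hall's condition: |N(S)| ≥ |S| is satisfied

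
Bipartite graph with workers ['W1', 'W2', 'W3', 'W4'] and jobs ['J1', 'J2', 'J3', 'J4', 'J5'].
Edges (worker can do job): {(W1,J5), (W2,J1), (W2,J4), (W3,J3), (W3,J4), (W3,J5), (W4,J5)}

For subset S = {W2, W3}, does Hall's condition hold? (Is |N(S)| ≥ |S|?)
Yes: |N(S)| = 4, |S| = 2

Subset S = {W2, W3}
Neighbors N(S) = {J1, J3, J4, J5}

|N(S)| = 4, |S| = 2
Hall's condition: |N(S)| ≥ |S| is satisfied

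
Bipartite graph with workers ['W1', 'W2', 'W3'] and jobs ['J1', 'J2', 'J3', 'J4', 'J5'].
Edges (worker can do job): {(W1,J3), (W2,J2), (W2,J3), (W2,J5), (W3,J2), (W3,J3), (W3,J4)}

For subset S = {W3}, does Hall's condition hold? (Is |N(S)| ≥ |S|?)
Yes: |N(S)| = 3, |S| = 1

Subset S = {W3}
Neighbors N(S) = {J2, J3, J4}

|N(S)| = 3, |S| = 1
Hall's condition: |N(S)| ≥ |S| is satisfied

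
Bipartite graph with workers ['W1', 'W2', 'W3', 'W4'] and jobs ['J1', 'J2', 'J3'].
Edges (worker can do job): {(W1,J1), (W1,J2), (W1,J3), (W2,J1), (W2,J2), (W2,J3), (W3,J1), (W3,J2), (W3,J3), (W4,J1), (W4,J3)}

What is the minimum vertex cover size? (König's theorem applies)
Minimum vertex cover size = 3

By König's theorem: in bipartite graphs,
min vertex cover = max matching = 3

Maximum matching has size 3, so minimum vertex cover also has size 3.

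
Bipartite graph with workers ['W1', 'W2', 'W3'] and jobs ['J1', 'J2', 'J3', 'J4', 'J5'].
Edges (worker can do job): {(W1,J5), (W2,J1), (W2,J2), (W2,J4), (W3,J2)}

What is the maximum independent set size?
Maximum independent set = 5

By König's theorem:
- Min vertex cover = Max matching = 3
- Max independent set = Total vertices - Min vertex cover
- Max independent set = 8 - 3 = 5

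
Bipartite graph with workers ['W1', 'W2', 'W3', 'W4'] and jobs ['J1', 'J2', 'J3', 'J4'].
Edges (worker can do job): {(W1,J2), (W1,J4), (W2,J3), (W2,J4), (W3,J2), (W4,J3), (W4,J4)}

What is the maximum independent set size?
Maximum independent set = 5

By König's theorem:
- Min vertex cover = Max matching = 3
- Max independent set = Total vertices - Min vertex cover
- Max independent set = 8 - 3 = 5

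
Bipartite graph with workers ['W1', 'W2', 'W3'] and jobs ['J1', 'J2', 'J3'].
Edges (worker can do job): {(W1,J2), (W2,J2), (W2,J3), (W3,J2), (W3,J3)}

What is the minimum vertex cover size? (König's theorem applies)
Minimum vertex cover size = 2

By König's theorem: in bipartite graphs,
min vertex cover = max matching = 2

Maximum matching has size 2, so minimum vertex cover also has size 2.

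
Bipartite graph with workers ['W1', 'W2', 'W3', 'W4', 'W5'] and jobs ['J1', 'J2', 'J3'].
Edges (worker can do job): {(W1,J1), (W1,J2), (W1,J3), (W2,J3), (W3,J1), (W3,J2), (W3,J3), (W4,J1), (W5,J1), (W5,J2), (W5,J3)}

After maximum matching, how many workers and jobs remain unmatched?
Unmatched: 2 workers, 0 jobs

Maximum matching size: 3
Workers: 5 total, 3 matched, 2 unmatched
Jobs: 3 total, 3 matched, 0 unmatched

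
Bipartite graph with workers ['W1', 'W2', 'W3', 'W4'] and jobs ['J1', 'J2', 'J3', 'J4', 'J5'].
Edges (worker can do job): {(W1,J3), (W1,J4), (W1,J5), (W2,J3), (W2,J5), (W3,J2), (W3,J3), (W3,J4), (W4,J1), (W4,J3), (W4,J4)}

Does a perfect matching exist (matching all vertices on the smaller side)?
Yes, perfect matching exists (size 4)

Perfect matching: {(W1,J5), (W2,J3), (W3,J2), (W4,J4)}
All 4 vertices on the smaller side are matched.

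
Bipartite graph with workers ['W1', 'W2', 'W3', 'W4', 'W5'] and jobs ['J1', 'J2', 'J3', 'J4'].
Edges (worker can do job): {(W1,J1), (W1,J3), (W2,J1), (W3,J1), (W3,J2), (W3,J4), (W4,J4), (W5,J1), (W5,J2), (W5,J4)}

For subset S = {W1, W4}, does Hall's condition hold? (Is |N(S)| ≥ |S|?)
Yes: |N(S)| = 3, |S| = 2

Subset S = {W1, W4}
Neighbors N(S) = {J1, J3, J4}

|N(S)| = 3, |S| = 2
Hall's condition: |N(S)| ≥ |S| is satisfied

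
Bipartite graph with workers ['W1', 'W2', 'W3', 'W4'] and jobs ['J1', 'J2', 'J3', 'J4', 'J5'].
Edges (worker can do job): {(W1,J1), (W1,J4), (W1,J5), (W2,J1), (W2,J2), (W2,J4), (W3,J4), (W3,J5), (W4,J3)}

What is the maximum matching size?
Maximum matching size = 4

Maximum matching: {(W1,J5), (W2,J2), (W3,J4), (W4,J3)}
Size: 4

This assigns 4 workers to 4 distinct jobs.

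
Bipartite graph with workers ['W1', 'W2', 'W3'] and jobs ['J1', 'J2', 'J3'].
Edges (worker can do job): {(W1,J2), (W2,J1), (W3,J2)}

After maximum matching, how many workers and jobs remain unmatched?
Unmatched: 1 workers, 1 jobs

Maximum matching size: 2
Workers: 3 total, 2 matched, 1 unmatched
Jobs: 3 total, 2 matched, 1 unmatched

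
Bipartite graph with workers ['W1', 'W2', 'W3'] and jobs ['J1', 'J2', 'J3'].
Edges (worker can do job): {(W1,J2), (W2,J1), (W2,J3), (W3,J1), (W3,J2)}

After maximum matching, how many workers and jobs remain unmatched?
Unmatched: 0 workers, 0 jobs

Maximum matching size: 3
Workers: 3 total, 3 matched, 0 unmatched
Jobs: 3 total, 3 matched, 0 unmatched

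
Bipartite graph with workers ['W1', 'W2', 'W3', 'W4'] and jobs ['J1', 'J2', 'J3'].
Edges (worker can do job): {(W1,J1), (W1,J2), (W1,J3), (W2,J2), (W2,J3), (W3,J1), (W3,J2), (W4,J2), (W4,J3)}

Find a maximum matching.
Matching: {(W1,J3), (W3,J1), (W4,J2)}

Maximum matching (size 3):
  W1 → J3
  W3 → J1
  W4 → J2

Each worker is assigned to at most one job, and each job to at most one worker.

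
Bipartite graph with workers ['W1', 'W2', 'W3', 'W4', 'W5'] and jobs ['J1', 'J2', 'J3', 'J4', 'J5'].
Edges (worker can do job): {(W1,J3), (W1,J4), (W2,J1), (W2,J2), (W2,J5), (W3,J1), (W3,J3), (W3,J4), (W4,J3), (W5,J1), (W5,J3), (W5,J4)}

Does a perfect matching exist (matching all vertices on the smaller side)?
No, maximum matching has size 4 < 5

Maximum matching has size 4, need 5 for perfect matching.
Unmatched workers: ['W1']
Unmatched jobs: ['J5']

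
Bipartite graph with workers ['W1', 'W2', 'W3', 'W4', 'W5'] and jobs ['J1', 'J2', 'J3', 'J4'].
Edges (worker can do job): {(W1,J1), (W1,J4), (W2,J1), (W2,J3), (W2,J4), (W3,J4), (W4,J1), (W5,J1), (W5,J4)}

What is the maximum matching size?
Maximum matching size = 3

Maximum matching: {(W2,J3), (W3,J4), (W5,J1)}
Size: 3

This assigns 3 workers to 3 distinct jobs.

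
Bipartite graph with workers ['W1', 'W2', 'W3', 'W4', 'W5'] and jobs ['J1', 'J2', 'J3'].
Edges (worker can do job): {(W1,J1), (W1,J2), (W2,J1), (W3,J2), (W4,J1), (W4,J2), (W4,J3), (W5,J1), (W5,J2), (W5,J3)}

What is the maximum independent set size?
Maximum independent set = 5

By König's theorem:
- Min vertex cover = Max matching = 3
- Max independent set = Total vertices - Min vertex cover
- Max independent set = 8 - 3 = 5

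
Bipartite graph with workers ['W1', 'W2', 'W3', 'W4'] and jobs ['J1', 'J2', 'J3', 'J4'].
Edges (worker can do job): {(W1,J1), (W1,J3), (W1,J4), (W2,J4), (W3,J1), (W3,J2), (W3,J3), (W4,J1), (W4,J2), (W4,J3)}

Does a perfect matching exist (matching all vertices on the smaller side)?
Yes, perfect matching exists (size 4)

Perfect matching: {(W1,J3), (W2,J4), (W3,J1), (W4,J2)}
All 4 vertices on the smaller side are matched.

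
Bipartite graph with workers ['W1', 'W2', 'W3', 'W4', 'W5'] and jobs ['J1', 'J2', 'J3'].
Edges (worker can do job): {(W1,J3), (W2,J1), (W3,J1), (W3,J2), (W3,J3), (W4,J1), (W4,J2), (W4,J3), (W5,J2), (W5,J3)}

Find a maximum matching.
Matching: {(W3,J1), (W4,J3), (W5,J2)}

Maximum matching (size 3):
  W3 → J1
  W4 → J3
  W5 → J2

Each worker is assigned to at most one job, and each job to at most one worker.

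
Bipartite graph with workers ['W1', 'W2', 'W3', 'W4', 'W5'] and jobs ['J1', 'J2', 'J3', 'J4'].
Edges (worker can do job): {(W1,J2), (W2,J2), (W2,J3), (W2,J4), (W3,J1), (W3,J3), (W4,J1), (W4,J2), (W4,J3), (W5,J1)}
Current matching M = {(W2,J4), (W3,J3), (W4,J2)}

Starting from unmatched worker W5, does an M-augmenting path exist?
Yes: W5 → J1

An M-augmenting path alternates non-matching / matching edges, starting and ending at unmatched vertices.
Path: W5 → J1
(J1 is unmatched in M, so the path is augmenting.)
Flipping edges along this path would increase |M| from 3 to 4.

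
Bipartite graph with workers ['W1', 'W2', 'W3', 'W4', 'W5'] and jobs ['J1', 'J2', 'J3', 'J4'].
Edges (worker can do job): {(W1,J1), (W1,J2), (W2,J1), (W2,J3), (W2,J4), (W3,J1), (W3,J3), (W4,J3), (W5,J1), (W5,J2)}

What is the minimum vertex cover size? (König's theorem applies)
Minimum vertex cover size = 4

By König's theorem: in bipartite graphs,
min vertex cover = max matching = 4

Maximum matching has size 4, so minimum vertex cover also has size 4.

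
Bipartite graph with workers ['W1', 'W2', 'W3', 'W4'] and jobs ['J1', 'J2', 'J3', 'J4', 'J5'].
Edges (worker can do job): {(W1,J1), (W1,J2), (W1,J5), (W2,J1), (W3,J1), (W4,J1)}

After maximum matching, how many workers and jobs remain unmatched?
Unmatched: 2 workers, 3 jobs

Maximum matching size: 2
Workers: 4 total, 2 matched, 2 unmatched
Jobs: 5 total, 2 matched, 3 unmatched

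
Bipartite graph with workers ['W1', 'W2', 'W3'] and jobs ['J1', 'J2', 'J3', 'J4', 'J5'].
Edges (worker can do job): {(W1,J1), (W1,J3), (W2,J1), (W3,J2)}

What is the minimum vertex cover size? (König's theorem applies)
Minimum vertex cover size = 3

By König's theorem: in bipartite graphs,
min vertex cover = max matching = 3

Maximum matching has size 3, so minimum vertex cover also has size 3.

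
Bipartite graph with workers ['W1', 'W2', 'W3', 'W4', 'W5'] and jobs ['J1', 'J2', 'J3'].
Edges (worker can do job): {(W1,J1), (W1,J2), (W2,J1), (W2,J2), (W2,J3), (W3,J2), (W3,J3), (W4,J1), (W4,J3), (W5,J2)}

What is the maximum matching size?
Maximum matching size = 3

Maximum matching: {(W3,J3), (W4,J1), (W5,J2)}
Size: 3

This assigns 3 workers to 3 distinct jobs.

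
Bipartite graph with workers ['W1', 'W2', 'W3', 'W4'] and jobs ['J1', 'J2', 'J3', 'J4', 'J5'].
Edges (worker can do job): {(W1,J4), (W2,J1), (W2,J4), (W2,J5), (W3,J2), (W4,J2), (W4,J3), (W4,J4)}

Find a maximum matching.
Matching: {(W1,J4), (W2,J5), (W3,J2), (W4,J3)}

Maximum matching (size 4):
  W1 → J4
  W2 → J5
  W3 → J2
  W4 → J3

Each worker is assigned to at most one job, and each job to at most one worker.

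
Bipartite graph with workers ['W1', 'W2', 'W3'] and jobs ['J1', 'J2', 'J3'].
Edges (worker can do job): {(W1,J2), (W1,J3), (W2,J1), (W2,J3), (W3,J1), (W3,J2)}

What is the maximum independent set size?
Maximum independent set = 3

By König's theorem:
- Min vertex cover = Max matching = 3
- Max independent set = Total vertices - Min vertex cover
- Max independent set = 6 - 3 = 3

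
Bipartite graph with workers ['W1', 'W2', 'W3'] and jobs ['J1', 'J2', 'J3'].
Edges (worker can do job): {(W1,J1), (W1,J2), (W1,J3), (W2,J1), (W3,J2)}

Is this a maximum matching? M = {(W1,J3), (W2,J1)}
No, size 2 is not maximum

Proposed matching has size 2.
Maximum matching size for this graph: 3.

This is NOT maximum - can be improved to size 3.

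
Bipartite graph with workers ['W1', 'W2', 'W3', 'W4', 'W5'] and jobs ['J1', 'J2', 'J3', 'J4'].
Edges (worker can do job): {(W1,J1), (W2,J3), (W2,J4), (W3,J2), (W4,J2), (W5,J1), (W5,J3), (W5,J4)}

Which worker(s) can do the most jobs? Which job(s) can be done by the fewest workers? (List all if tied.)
Most versatile: W5 (3 jobs); Least covered: J1, J2, J3, J4 (2 workers)

Worker degrees (jobs they can do): W1:1, W2:2, W3:1, W4:1, W5:3
Job degrees (workers who can do it): J1:2, J2:2, J3:2, J4:2

Maximum worker degree is 3, achieved by: W5
Minimum job degree is 2, achieved by: J1, J2, J3, J4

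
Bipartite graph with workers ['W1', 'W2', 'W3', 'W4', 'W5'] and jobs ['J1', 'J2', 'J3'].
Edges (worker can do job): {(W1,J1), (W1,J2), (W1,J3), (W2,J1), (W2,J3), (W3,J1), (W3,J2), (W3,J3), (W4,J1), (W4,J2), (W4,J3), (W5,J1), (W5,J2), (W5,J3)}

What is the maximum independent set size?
Maximum independent set = 5

By König's theorem:
- Min vertex cover = Max matching = 3
- Max independent set = Total vertices - Min vertex cover
- Max independent set = 8 - 3 = 5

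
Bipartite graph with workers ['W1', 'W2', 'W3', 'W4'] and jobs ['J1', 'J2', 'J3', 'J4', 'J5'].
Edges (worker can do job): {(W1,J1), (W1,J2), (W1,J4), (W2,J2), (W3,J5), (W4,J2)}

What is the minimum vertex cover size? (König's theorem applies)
Minimum vertex cover size = 3

By König's theorem: in bipartite graphs,
min vertex cover = max matching = 3

Maximum matching has size 3, so minimum vertex cover also has size 3.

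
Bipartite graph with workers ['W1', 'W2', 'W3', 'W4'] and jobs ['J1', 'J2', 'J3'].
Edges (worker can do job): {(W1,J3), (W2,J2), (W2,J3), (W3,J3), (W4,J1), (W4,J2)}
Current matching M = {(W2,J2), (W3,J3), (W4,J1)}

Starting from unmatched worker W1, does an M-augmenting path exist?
No augmenting path from W1

Alternating search from W1 reaches jobs: {J3}.
Every reachable job is already matched in M, and following those matched edges back to workers exposes no further unvisited jobs.
No M-augmenting path from W1 exists.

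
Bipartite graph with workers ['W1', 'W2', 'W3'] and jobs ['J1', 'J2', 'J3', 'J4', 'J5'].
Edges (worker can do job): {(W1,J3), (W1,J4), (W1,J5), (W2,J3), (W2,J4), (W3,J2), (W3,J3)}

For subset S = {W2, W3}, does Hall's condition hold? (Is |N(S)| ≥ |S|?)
Yes: |N(S)| = 3, |S| = 2

Subset S = {W2, W3}
Neighbors N(S) = {J2, J3, J4}

|N(S)| = 3, |S| = 2
Hall's condition: |N(S)| ≥ |S| is satisfied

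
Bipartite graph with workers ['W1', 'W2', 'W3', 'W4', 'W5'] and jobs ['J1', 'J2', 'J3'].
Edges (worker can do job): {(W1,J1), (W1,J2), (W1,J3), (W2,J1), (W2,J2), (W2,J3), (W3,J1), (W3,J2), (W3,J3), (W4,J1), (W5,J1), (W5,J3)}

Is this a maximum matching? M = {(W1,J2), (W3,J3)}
No, size 2 is not maximum

Proposed matching has size 2.
Maximum matching size for this graph: 3.

This is NOT maximum - can be improved to size 3.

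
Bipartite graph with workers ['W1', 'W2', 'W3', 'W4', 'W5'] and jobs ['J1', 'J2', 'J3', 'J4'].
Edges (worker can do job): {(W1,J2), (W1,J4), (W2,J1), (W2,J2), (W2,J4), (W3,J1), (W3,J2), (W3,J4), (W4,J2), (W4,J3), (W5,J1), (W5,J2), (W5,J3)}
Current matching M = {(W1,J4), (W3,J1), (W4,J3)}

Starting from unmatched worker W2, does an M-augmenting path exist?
Yes: W2 → J4 → W1 → J2

An M-augmenting path alternates non-matching / matching edges, starting and ending at unmatched vertices.
Path: W2 → J4 → W1 → J2
(J2 is unmatched in M, so the path is augmenting.)
Flipping edges along this path would increase |M| from 3 to 4.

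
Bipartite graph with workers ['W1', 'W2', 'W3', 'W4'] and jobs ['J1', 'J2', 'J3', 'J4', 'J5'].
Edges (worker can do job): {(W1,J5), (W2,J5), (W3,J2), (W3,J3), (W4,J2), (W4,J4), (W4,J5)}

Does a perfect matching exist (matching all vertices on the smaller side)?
No, maximum matching has size 3 < 4

Maximum matching has size 3, need 4 for perfect matching.
Unmatched workers: ['W2']
Unmatched jobs: ['J1', 'J4']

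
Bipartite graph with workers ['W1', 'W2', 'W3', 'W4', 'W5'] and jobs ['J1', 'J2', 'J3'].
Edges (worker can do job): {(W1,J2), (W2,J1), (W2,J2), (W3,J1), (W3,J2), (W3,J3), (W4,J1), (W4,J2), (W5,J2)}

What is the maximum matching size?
Maximum matching size = 3

Maximum matching: {(W3,J3), (W4,J1), (W5,J2)}
Size: 3

This assigns 3 workers to 3 distinct jobs.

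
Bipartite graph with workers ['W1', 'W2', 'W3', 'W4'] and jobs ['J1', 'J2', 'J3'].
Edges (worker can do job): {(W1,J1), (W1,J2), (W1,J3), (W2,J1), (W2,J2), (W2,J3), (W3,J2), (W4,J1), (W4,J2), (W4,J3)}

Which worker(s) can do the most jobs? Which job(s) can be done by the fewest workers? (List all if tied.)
Most versatile: W1, W2, W4 (3 jobs); Least covered: J1, J3 (3 workers)

Worker degrees (jobs they can do): W1:3, W2:3, W3:1, W4:3
Job degrees (workers who can do it): J1:3, J2:4, J3:3

Maximum worker degree is 3, achieved by: W1, W2, W4
Minimum job degree is 3, achieved by: J1, J3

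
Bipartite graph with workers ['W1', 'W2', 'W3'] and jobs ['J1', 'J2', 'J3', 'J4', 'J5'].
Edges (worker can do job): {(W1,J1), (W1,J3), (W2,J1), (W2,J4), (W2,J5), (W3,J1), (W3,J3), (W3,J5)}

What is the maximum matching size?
Maximum matching size = 3

Maximum matching: {(W1,J1), (W2,J5), (W3,J3)}
Size: 3

This assigns 3 workers to 3 distinct jobs.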